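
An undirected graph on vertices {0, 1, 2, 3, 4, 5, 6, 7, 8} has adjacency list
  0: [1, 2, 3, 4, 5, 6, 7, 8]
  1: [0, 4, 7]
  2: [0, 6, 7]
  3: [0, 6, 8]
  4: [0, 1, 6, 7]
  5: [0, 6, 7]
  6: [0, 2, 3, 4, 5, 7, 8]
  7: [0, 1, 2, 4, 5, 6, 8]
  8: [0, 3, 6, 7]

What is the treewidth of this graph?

A width-3 tree decomposition is:
Bags: B1 = {0, 3, 6, 8}  B2 = {0, 6, 7, 8}  B3 = {0, 5, 6, 7}  B4 = {0, 2, 6, 7}  B5 = {0, 4, 6, 7}  B6 = {0, 1, 4, 7}
Tree: B1–B2, B2–B3, B2–B4, B3–B5, B5–B6
The largest bag has 4 vertices, giving width 3; this decomposition certifies tw(G) ≤ 3. On the other hand G contains the 4-clique {0, 1, 4, 7}. A clique must lie in a single bag of any decomposition, so no decomposition can have width below 3. Combining the bounds, tw(G) = 3.

3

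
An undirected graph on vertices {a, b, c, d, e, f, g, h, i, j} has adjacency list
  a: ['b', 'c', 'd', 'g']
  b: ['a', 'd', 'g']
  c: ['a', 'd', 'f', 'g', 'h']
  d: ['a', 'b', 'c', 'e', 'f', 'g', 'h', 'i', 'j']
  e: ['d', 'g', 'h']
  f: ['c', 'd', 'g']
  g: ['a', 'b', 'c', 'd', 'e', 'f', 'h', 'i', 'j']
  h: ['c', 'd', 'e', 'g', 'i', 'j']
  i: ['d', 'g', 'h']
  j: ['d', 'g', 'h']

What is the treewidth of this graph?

3

A width-3 tree decomposition is:
Bags: B1 = {d, g, h, j}  B2 = {c, d, g, h}  B3 = {c, d, f, g}  B4 = {d, g, h, i}  B5 = {a, c, d, g}  B6 = {a, b, d, g}  B7 = {d, e, g, h}
Tree: B1–B2, B2–B3, B1–B4, B2–B5, B5–B6, B4–B7
Every bag has size at most 4, so the width is 4 − 1 = 3 and tw(G) ≤ 3. For the lower bound, the 4 vertices {a, c, d, g} are pairwise adjacent, and any tree decomposition puts a clique entirely inside one bag — forcing width ≥ 3. Therefore the treewidth is 3.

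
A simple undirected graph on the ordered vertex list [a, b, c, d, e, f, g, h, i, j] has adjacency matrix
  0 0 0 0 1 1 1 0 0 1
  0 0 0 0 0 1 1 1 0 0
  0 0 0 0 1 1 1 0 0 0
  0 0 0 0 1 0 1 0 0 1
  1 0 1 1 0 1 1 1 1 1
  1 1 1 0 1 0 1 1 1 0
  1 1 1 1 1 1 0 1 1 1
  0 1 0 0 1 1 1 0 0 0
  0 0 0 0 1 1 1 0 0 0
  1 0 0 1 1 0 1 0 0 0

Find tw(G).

A width-3 tree decomposition is:
Bags: B1 = {b, f, g, h}  B2 = {e, f, g, h}  B3 = {a, e, f, g}  B4 = {e, f, g, i}  B5 = {a, e, g, j}  B6 = {c, e, f, g}  B7 = {d, e, g, j}
Tree: B1–B2, B2–B3, B2–B4, B3–B5, B2–B6, B5–B7
The largest bag has 4 vertices, giving width 3; this decomposition certifies tw(G) ≤ 3. For the lower bound, the 4 vertices {d, e, g, j} are pairwise adjacent, and any tree decomposition puts a clique entirely inside one bag — forcing width ≥ 3. Combining the bounds, tw(G) = 3.

3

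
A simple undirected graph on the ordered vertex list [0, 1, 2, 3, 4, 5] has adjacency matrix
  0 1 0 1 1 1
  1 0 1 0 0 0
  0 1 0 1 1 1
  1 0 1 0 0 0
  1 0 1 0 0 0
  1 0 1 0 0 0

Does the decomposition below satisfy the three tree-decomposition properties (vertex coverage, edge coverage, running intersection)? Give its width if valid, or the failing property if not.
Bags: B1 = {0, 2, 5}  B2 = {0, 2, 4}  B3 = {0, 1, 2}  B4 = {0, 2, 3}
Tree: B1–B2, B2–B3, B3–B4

Vertex coverage: the bags together contain {0, 1, 2, 3, 4, 5}, the full vertex set. Edge coverage: each edge of G has both endpoints in at least one bag. Running intersection: for every vertex, the bags containing it form a connected subtree. All three properties hold, so this is a valid tree decomposition of width max|bag| − 1 = 2, and hence tw(G) ≤ 2.

Yes; width 2.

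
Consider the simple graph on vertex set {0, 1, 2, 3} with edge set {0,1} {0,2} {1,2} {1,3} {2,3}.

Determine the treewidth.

2

A width-2 tree decomposition is:
Bags: B1 = {0, 1, 2}  B2 = {1, 2, 3}
Tree: B1–B2
The largest bag has 3 vertices, giving width 2; this decomposition certifies tw(G) ≤ 2. On the other hand G contains the 3-clique {0, 1, 2}. A clique must lie in a single bag of any decomposition, so no decomposition can have width below 2. Hence tw(G) = 2 exactly.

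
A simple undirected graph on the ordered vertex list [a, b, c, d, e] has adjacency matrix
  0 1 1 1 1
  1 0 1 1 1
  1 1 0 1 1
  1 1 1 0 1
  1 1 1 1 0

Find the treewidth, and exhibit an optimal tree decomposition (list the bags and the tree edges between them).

With just one bag of size 5, the width is 5 − 1 = 4, so tw(G) ≤ 4. For the lower bound, the 5 vertices {a, b, c, d, e} are pairwise adjacent, and any tree decomposition puts a clique entirely inside one bag — forcing width ≥ 4. Hence tw(G) = 4 exactly.

Treewidth 4.
One optimal decomposition is:
Bags: B1 = {a, b, c, d, e}
Tree: (single bag)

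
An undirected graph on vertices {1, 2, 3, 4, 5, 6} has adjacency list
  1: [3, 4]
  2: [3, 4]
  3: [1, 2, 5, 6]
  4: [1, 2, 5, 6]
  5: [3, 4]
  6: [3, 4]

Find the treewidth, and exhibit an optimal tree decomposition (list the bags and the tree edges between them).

Treewidth 2.
One optimal decomposition is:
Bags: B1 = {2, 3, 4}  B2 = {1, 3, 4}  B3 = {3, 4, 5}  B4 = {3, 4, 6}
Tree: B1–B2, B2–B3, B3–B4

Every bag has size at most 3, so the width is 3 − 1 = 2 and tw(G) ≤ 2. For the lower bound, G contains the cycle 2–3–1–4–2, so G is not a forest; only forests have treewidth ≤ 1, hence tw(G) ≥ 2. Combining the bounds, tw(G) = 2.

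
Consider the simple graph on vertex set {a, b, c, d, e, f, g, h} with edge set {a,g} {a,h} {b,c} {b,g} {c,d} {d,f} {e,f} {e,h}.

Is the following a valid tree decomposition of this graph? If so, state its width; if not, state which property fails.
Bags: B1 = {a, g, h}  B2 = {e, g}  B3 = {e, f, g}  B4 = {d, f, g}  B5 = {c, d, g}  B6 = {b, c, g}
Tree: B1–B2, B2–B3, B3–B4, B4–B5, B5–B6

No — edge (h,e) lies in no bag.

A tree decomposition must satisfy three properties: every vertex lies in some bag; for every edge, both endpoints lie together in some bag; and for every vertex, the bags containing it form a connected subtree. Here edge (h,e) lies in no bag, so the decomposition is invalid.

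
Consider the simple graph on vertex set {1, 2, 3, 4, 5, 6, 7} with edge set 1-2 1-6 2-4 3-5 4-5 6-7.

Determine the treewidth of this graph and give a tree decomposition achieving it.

Treewidth 1.
One such decomposition:
Bags: B1 = {3, 5}  B2 = {4, 5}  B3 = {2, 4}  B4 = {1, 2}  B5 = {1, 6}  B6 = {6, 7}
Tree: B1–B2, B2–B3, B3–B4, B4–B5, B5–B6

The largest bag has 2 vertices, giving width 1; this decomposition certifies tw(G) ≤ 1. Since G has at least one edge (e.g. 3–5), it is not an edgeless graph, so tw(G) ≥ 1. Therefore the treewidth is 1.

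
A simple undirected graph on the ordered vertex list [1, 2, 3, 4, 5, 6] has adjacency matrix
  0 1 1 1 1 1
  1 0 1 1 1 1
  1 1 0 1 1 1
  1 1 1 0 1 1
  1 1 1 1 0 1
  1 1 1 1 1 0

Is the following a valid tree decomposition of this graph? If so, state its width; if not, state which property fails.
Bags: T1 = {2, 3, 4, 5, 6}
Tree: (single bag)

No — vertex 1 appears in no bag.

A tree decomposition must satisfy three properties: every vertex lies in some bag; for every edge, both endpoints lie together in some bag; and for every vertex, the bags containing it form a connected subtree. Here vertex 1 appears in no bag, so the decomposition is invalid.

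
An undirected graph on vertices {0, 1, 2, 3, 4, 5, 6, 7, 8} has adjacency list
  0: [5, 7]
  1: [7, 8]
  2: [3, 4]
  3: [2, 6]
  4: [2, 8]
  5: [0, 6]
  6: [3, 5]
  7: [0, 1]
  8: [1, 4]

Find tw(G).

2

A width-2 tree decomposition is:
Bags: B1 = {1, 7, 8}  B2 = {4, 7, 8}  B3 = {2, 4, 7}  B4 = {2, 3, 7}  B5 = {3, 6, 7}  B6 = {5, 6, 7}  B7 = {0, 5, 7}
Tree: B1–B2, B2–B3, B3–B4, B4–B5, B5–B6, B6–B7
Every bag has size at most 3, so the width is 3 − 1 = 2 and tw(G) ≤ 2. Since 7–1–8–4–2–3–6–5–0–7 is a cycle in G, G is not acyclic. Forests are exactly the graphs of treewidth ≤ 1, so tw(G) ≥ 2. Hence tw(G) = 2 exactly.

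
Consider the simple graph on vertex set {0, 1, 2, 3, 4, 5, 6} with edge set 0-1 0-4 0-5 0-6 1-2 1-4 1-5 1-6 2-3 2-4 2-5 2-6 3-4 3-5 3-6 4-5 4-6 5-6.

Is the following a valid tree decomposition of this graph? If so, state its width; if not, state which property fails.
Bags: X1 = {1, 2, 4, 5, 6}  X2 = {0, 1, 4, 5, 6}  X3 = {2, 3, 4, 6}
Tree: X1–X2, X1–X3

A tree decomposition must satisfy three properties: every vertex lies in some bag; for every edge, both endpoints lie together in some bag; and for every vertex, the bags containing it form a connected subtree. Here edge (5,3) lies in no bag, so the decomposition is invalid.

No — edge (5,3) lies in no bag.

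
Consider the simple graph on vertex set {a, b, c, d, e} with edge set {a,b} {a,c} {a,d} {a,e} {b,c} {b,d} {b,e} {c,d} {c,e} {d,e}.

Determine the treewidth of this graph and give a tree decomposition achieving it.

A single bag containing all 5 vertices is trivially a valid decomposition of width 4. For the lower bound, the 5 vertices {a, b, c, d, e} are pairwise adjacent, and any tree decomposition puts a clique entirely inside one bag — forcing width ≥ 4. Hence tw(G) = 4 exactly.

Treewidth 4.
Bags: B1 = {a, b, c, d, e}
Tree: (single bag)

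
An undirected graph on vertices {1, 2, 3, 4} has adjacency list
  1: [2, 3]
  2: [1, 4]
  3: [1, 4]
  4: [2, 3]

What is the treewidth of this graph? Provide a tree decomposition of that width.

Treewidth 2.
Bags: B1 = {1, 3, 4}  B2 = {1, 2, 4}
Tree: B1–B2

The largest bag has 3 vertices, giving width 2; this decomposition certifies tw(G) ≤ 2. The edges 1–3–4–2–1 form a cycle, so G is not a tree and its treewidth is at least 2. Combining the bounds, tw(G) = 2.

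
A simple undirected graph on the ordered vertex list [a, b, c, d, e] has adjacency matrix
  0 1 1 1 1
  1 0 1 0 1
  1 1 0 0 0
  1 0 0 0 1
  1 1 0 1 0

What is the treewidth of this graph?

2

A width-2 tree decomposition is:
Bags: B1 = {a, b, e}  B2 = {a, b, c}  B3 = {a, d, e}
Tree: B1–B2, B1–B3
Each bag holds 3 vertices, so the decomposition has width 2, which upper-bounds the treewidth. On the other hand G contains the 3-clique {a, d, e}. A clique must lie in a single bag of any decomposition, so no decomposition can have width below 2. Combining the bounds, tw(G) = 2.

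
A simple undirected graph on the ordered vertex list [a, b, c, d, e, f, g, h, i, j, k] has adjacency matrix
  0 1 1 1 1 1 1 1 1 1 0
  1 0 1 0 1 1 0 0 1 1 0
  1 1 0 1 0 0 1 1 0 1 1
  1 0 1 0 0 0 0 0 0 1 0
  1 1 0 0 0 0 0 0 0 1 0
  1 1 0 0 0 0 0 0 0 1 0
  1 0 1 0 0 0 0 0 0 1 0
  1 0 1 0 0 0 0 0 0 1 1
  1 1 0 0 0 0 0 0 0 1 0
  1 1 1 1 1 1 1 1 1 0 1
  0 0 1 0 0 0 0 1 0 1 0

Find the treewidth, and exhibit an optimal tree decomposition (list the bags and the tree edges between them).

Every bag has size at most 4, so the width is 4 − 1 = 3 and tw(G) ≤ 3. On the other hand G contains the 4-clique {a, c, d, j}. A clique must lie in a single bag of any decomposition, so no decomposition can have width below 3. Therefore the treewidth is 3.

Treewidth 3.
Bags: B1 = {a, c, g, j}  B2 = {a, c, d, j}  B3 = {a, c, h, j}  B4 = {c, h, j, k}  B5 = {a, b, c, j}  B6 = {a, b, e, j}  B7 = {a, b, f, j}  B8 = {a, b, i, j}
Tree: B1–B2, B2–B3, B3–B4, B3–B5, B5–B6, B6–B7, B7–B8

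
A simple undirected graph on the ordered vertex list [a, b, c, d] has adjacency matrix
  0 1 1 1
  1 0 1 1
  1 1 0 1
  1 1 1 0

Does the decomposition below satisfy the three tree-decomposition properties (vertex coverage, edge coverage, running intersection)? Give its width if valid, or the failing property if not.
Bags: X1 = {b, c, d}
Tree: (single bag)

No — vertex a appears in no bag.

A tree decomposition must satisfy three properties: every vertex lies in some bag; for every edge, both endpoints lie together in some bag; and for every vertex, the bags containing it form a connected subtree. Here vertex a appears in no bag, so the decomposition is invalid.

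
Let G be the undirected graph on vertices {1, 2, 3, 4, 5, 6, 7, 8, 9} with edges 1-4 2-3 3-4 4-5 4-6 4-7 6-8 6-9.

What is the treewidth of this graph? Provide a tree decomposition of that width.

Each bag holds 2 vertices, so the decomposition has width 1, which upper-bounds the treewidth. Since G has at least one edge (e.g. 6–4), it is not an edgeless graph, so tw(G) ≥ 1. Therefore the treewidth is 1.

Treewidth 1.
One such decomposition:
Bags: B1 = {4, 6}  B2 = {4, 7}  B3 = {4, 5}  B4 = {3, 4}  B5 = {6, 8}  B6 = {2, 3}  B7 = {6, 9}  B8 = {1, 4}
Tree: B1–B2, B2–B3, B3–B4, B1–B5, B4–B6, B1–B7, B1–B8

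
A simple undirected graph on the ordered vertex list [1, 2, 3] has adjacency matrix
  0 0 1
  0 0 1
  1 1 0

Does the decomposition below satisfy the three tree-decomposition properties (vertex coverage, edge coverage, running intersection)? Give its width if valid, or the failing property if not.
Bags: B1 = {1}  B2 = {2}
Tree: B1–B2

No — vertex 3 appears in no bag.

A tree decomposition must satisfy three properties: every vertex lies in some bag; for every edge, both endpoints lie together in some bag; and for every vertex, the bags containing it form a connected subtree. Here vertex 3 appears in no bag, so the decomposition is invalid.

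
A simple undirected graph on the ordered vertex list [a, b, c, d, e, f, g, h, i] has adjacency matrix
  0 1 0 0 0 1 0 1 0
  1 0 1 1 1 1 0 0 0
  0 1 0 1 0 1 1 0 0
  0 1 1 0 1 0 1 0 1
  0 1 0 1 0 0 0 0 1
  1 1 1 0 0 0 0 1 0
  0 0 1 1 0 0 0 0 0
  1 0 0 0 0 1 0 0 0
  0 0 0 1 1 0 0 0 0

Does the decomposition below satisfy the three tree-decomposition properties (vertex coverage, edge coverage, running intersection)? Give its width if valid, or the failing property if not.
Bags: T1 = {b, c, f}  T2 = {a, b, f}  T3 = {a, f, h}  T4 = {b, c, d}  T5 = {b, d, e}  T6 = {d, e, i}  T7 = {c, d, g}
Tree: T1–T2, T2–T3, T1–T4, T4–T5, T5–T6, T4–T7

Checking the three conditions: (i) the bags cover all of {a, b, c, d, e, f, g, h, i}; (ii) for each edge, some bag contains both endpoints; (iii) the bags containing any fixed vertex form a subtree. All hold, so the decomposition is valid with width 3 − 1 = 2.

Yes; width 2.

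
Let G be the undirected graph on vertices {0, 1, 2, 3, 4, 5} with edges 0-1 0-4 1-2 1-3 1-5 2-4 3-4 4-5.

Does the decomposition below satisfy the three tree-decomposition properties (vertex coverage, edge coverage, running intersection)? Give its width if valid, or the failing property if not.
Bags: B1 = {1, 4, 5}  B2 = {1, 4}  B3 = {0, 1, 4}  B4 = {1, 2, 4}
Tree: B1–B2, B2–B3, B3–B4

No — vertex 3 appears in no bag.

A tree decomposition must satisfy three properties: every vertex lies in some bag; for every edge, both endpoints lie together in some bag; and for every vertex, the bags containing it form a connected subtree. Here vertex 3 appears in no bag, so the decomposition is invalid.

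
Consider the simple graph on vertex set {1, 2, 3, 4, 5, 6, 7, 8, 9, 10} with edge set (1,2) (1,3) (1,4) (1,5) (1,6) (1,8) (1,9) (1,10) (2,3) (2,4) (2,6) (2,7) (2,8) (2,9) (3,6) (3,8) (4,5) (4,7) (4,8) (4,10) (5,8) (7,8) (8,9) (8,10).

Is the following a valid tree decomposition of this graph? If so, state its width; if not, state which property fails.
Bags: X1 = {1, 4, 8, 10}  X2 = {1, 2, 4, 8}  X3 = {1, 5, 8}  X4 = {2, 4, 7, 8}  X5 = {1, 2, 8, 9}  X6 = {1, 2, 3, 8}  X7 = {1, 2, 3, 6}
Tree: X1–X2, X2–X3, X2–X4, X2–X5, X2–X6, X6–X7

A tree decomposition must satisfy three properties: every vertex lies in some bag; for every edge, both endpoints lie together in some bag; and for every vertex, the bags containing it form a connected subtree. Here edge (4,5) lies in no bag, so the decomposition is invalid.

No — edge (4,5) lies in no bag.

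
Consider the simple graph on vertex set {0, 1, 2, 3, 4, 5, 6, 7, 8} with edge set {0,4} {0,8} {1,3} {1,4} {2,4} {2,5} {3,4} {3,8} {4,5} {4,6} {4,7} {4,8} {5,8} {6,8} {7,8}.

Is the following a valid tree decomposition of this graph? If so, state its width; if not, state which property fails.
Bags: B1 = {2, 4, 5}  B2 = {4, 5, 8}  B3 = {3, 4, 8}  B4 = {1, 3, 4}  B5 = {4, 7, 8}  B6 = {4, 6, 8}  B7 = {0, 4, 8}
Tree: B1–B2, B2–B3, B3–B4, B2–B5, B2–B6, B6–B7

Every vertex of G appears in some bag (union = {0, 1, 2, 3, 4, 5, 6, 7, 8}); every edge is covered by a bag; and for each vertex v the set of bags containing v is connected in the bag tree. The decomposition is therefore valid. The largest bag has 3 vertices, so the width is 2.

Yes; width 2.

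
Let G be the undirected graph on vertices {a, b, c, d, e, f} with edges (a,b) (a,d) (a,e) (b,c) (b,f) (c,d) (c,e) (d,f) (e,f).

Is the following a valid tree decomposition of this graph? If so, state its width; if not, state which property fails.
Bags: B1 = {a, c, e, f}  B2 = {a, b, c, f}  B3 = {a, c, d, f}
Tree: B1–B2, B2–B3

Checking the three conditions: (i) the bags cover all of {a, b, c, d, e, f}; (ii) for each edge, some bag contains both endpoints; (iii) the bags containing any fixed vertex form a subtree. All hold, so the decomposition is valid with width 4 − 1 = 3.

Yes; width 3.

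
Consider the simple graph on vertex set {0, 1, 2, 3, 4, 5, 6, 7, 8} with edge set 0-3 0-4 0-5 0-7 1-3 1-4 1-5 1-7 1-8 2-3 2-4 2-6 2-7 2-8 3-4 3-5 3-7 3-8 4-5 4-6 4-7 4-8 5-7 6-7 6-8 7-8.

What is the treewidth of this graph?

A width-4 tree decomposition is:
Bags: B1 = {1, 3, 4, 5, 7}  B2 = {1, 3, 4, 7, 8}  B3 = {2, 3, 4, 7, 8}  B4 = {0, 3, 4, 5, 7}  B5 = {2, 4, 6, 7, 8}
Tree: B1–B2, B2–B3, B1–B4, B3–B5
Every bag has size at most 5, so the width is 5 − 1 = 4 and tw(G) ≤ 4. On the other hand G contains the 5-clique {0, 3, 4, 5, 7}. A clique must lie in a single bag of any decomposition, so no decomposition can have width below 4. Therefore the treewidth is 4.

4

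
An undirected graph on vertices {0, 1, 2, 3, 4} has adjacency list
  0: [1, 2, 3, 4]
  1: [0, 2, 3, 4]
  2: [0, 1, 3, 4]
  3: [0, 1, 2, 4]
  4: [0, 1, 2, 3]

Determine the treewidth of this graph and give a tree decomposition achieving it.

Treewidth 4.
Bags: B1 = {0, 1, 2, 3, 4}
Tree: (single bag)

With just one bag of size 5, the width is 5 − 1 = 4, so tw(G) ≤ 4. Conversely, {0, 1, 2, 3, 4} is a clique of size 5, and the vertices of any clique must share a bag in every tree decomposition; so some bag has ≥ 5 vertices and tw(G) ≥ 4. Combining the bounds, tw(G) = 4.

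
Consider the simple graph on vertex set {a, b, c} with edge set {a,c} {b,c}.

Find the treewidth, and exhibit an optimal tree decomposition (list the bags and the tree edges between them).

Treewidth 1.
Bags: B1 = {b, c}  B2 = {a, c}
Tree: B1–B2

Every bag has size at most 2, so the width is 2 − 1 = 1 and tw(G) ≤ 1. Since G has at least one edge (e.g. b–c), it is not an edgeless graph, so tw(G) ≥ 1. Combining the bounds, tw(G) = 1.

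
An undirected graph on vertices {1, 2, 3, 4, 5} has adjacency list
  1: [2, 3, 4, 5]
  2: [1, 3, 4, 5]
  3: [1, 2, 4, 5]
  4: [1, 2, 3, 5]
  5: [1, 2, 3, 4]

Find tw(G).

4

A width-4 tree decomposition is:
Bags: B1 = {1, 2, 3, 4, 5}
Tree: (single bag)
A single bag containing all 5 vertices is trivially a valid decomposition of width 4. For the lower bound, the 5 vertices {1, 2, 3, 4, 5} are pairwise adjacent, and any tree decomposition puts a clique entirely inside one bag — forcing width ≥ 4. Therefore the treewidth is 4.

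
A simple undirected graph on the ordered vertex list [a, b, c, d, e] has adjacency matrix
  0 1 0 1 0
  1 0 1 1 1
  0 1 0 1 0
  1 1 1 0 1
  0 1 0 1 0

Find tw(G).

A width-2 tree decomposition is:
Bags: B1 = {b, d, e}  B2 = {a, b, d}  B3 = {b, c, d}
Tree: B1–B2, B2–B3
Each bag holds 3 vertices, so the decomposition has width 2, which upper-bounds the treewidth. Conversely, {b, d, e} is a clique of size 3, and the vertices of any clique must share a bag in every tree decomposition; so some bag has ≥ 3 vertices and tw(G) ≥ 2. Combining the bounds, tw(G) = 2.

2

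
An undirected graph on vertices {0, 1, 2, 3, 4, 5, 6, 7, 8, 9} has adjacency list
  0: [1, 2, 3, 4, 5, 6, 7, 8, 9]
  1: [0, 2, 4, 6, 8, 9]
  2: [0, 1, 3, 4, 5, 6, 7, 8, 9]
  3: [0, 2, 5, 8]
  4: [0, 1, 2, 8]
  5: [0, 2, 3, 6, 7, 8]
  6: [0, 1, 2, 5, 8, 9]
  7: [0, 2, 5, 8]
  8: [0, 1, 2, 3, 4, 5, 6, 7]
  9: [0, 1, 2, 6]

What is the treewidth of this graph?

4

A width-4 tree decomposition is:
Bags: B1 = {0, 2, 5, 6, 8}  B2 = {0, 1, 2, 6, 8}  B3 = {0, 2, 5, 7, 8}  B4 = {0, 2, 3, 5, 8}  B5 = {0, 1, 2, 6, 9}  B6 = {0, 1, 2, 4, 8}
Tree: B1–B2, B1–B3, B3–B4, B2–B5, B2–B6
The largest bag has 5 vertices, giving width 4; this decomposition certifies tw(G) ≤ 4. For the lower bound, the 5 vertices {0, 1, 2, 4, 8} are pairwise adjacent, and any tree decomposition puts a clique entirely inside one bag — forcing width ≥ 4. Hence tw(G) = 4 exactly.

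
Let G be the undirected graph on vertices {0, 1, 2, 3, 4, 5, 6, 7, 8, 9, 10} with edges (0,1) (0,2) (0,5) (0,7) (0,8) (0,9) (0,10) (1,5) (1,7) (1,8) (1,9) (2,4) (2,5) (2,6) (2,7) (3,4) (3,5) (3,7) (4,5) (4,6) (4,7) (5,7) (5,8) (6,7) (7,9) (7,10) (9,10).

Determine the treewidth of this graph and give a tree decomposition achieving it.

Each bag holds 4 vertices, so the decomposition has width 3, which upper-bounds the treewidth. For the lower bound, the 4 vertices {0, 1, 5, 8} are pairwise adjacent, and any tree decomposition puts a clique entirely inside one bag — forcing width ≥ 3. Hence tw(G) = 3 exactly.

Treewidth 3.
Bags: B1 = {2, 4, 6, 7}  B2 = {2, 4, 5, 7}  B3 = {0, 2, 5, 7}  B4 = {3, 4, 5, 7}  B5 = {0, 1, 5, 7}  B6 = {0, 1, 7, 9}  B7 = {0, 1, 5, 8}  B8 = {0, 7, 9, 10}
Tree: B1–B2, B2–B3, B2–B4, B3–B5, B5–B6, B5–B7, B6–B8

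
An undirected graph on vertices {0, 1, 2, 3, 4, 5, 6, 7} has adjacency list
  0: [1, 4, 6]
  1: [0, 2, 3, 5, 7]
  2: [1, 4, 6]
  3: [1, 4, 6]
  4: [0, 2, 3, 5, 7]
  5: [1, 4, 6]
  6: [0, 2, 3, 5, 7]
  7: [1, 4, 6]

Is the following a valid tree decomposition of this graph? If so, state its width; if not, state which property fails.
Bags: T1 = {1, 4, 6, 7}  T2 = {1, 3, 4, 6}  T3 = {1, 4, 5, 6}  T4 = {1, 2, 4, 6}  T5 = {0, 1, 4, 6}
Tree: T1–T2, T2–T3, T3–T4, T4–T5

Yes; width 3.

Every vertex of G appears in some bag (union = {0, 1, 2, 3, 4, 5, 6, 7}); every edge is covered by a bag; and for each vertex v the set of bags containing v is connected in the bag tree. The decomposition is therefore valid. The largest bag has 4 vertices, so the width is 3.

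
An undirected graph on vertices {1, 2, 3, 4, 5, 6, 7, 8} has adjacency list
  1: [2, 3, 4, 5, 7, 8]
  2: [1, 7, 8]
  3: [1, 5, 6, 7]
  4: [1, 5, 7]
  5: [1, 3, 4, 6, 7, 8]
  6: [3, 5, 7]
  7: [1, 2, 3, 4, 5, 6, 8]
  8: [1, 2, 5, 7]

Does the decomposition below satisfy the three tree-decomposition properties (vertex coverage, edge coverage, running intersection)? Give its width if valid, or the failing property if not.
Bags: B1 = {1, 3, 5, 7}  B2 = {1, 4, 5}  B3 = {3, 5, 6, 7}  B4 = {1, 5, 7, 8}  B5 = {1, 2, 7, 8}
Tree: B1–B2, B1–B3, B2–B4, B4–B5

A tree decomposition must satisfy three properties: every vertex lies in some bag; for every edge, both endpoints lie together in some bag; and for every vertex, the bags containing it form a connected subtree. Here edge (7,4) lies in no bag, so the decomposition is invalid.

No — edge (7,4) lies in no bag.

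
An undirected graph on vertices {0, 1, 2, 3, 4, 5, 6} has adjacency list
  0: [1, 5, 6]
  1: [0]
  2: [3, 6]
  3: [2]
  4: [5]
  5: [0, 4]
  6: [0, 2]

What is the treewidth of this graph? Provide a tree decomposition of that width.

Treewidth 1.
One such decomposition:
Bags: B1 = {0, 6}  B2 = {2, 6}  B3 = {0, 1}  B4 = {0, 5}  B5 = {4, 5}  B6 = {2, 3}
Tree: B1–B2, B1–B3, B3–B4, B4–B5, B2–B6

The largest bag has 2 vertices, giving width 1; this decomposition certifies tw(G) ≤ 1. Since G has at least one edge (e.g. 0–6), it is not an edgeless graph, so tw(G) ≥ 1. The upper and lower bounds meet at 1, so that is the treewidth.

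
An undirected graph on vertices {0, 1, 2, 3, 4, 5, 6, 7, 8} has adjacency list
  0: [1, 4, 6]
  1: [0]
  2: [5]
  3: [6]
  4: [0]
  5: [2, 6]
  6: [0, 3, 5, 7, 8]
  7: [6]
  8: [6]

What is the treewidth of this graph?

A width-1 tree decomposition is:
Bags: B1 = {6, 7}  B2 = {5, 6}  B3 = {2, 5}  B4 = {6, 8}  B5 = {0, 6}  B6 = {0, 1}  B7 = {0, 4}  B8 = {3, 6}
Tree: B1–B2, B2–B3, B1–B4, B4–B5, B5–B6, B6–B7, B1–B8
Each bag holds 2 vertices, so the decomposition has width 1, which upper-bounds the treewidth. Any graph with an edge has treewidth ≥ 1, and G has the edge 7–6. Combining the bounds, tw(G) = 1.

1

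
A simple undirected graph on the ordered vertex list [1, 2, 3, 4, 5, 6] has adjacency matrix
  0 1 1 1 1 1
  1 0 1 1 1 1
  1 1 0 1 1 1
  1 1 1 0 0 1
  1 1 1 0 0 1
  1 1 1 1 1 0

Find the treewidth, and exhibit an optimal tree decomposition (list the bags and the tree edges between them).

Each bag holds 5 vertices, so the decomposition has width 4, which upper-bounds the treewidth. For the lower bound, the 5 vertices {1, 2, 3, 4, 6} are pairwise adjacent, and any tree decomposition puts a clique entirely inside one bag — forcing width ≥ 4. Therefore the treewidth is 4.

Treewidth 4.
Bags: B1 = {1, 2, 3, 4, 6}  B2 = {1, 2, 3, 5, 6}
Tree: B1–B2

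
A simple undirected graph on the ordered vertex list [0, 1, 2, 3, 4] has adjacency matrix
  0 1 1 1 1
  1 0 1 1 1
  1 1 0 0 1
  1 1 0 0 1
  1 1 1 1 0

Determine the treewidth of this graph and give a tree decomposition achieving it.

Treewidth 3.
Bags: B1 = {0, 1, 2, 4}  B2 = {0, 1, 3, 4}
Tree: B1–B2

Every bag has size at most 4, so the width is 4 − 1 = 3 and tw(G) ≤ 3. On the other hand G contains the 4-clique {0, 1, 2, 4}. A clique must lie in a single bag of any decomposition, so no decomposition can have width below 3. The upper and lower bounds meet at 3, so that is the treewidth.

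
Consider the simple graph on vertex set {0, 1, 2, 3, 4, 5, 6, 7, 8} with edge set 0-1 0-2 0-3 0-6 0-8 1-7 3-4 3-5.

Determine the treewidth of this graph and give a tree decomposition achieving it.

Each bag holds 2 vertices, so the decomposition has width 1, which upper-bounds the treewidth. Any graph with an edge has treewidth ≥ 1, and G has the edge 2–0. Therefore the treewidth is 1.

Treewidth 1.
Bags: B1 = {0, 2}  B2 = {0, 8}  B3 = {0, 6}  B4 = {0, 3}  B5 = {0, 1}  B6 = {3, 5}  B7 = {3, 4}  B8 = {1, 7}
Tree: B1–B2, B2–B3, B3–B4, B2–B5, B4–B6, B4–B7, B5–B8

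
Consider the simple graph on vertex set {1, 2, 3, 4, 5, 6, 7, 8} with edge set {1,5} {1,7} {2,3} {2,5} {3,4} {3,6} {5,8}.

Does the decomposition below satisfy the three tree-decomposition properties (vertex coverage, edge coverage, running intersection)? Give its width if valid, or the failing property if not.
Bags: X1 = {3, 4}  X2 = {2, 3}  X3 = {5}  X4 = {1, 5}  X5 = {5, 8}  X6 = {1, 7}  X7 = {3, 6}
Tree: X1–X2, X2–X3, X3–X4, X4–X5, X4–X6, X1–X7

No — edge (2,5) lies in no bag.

A tree decomposition must satisfy three properties: every vertex lies in some bag; for every edge, both endpoints lie together in some bag; and for every vertex, the bags containing it form a connected subtree. Here edge (2,5) lies in no bag, so the decomposition is invalid.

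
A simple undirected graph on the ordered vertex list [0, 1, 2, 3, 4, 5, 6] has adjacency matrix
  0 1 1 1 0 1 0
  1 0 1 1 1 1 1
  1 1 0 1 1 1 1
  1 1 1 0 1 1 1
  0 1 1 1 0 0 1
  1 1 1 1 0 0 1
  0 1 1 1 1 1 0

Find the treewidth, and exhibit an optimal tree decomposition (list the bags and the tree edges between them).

Treewidth 4.
Bags: B1 = {1, 2, 3, 4, 6}  B2 = {1, 2, 3, 5, 6}  B3 = {0, 1, 2, 3, 5}
Tree: B1–B2, B2–B3

The largest bag has 5 vertices, giving width 4; this decomposition certifies tw(G) ≤ 4. Conversely, {1, 2, 3, 4, 6} is a clique of size 5, and the vertices of any clique must share a bag in every tree decomposition; so some bag has ≥ 5 vertices and tw(G) ≥ 4. The upper and lower bounds meet at 4, so that is the treewidth.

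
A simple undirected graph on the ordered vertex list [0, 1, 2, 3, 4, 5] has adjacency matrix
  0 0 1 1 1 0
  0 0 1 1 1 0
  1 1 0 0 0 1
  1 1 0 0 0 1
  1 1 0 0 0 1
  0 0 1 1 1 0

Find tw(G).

3

A width-3 tree decomposition is:
Bags: B1 = {0, 1, 3, 5}  B2 = {0, 1, 2, 5}  B3 = {0, 1, 4, 5}
Tree: B1–B2, B2–B3
The largest bag has 4 vertices, giving width 3; this decomposition certifies tw(G) ≤ 3. For the lower bound: the 4 vertex sets {1,3}, {0,2}, {5}, {4} are disjoint, each induces a connected subgraph, and every pair is joined by at least one edge of G. Contracting each set to a single vertex therefore yields K_{4} as a minor, and since treewidth is minor-monotone, tw(G) ≥ tw(K_{4}) = 3. Therefore the treewidth is 3.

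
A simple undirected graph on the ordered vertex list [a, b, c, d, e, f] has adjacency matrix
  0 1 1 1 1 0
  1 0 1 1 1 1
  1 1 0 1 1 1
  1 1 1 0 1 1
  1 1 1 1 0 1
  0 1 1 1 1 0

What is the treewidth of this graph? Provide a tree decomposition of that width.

Treewidth 4.
One optimal decomposition is:
Bags: B1 = {a, b, c, d, e}  B2 = {b, c, d, e, f}
Tree: B1–B2

Every bag has size at most 5, so the width is 5 − 1 = 4 and tw(G) ≤ 4. Conversely, {b, c, d, e, f} is a clique of size 5, and the vertices of any clique must share a bag in every tree decomposition; so some bag has ≥ 5 vertices and tw(G) ≥ 4. Therefore the treewidth is 4.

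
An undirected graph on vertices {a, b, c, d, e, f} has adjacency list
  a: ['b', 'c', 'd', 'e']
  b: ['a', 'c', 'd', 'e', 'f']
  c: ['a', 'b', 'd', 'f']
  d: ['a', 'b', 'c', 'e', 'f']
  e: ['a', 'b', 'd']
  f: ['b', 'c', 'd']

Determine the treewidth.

A width-3 tree decomposition is:
Bags: B1 = {a, b, d, e}  B2 = {a, b, c, d}  B3 = {b, c, d, f}
Tree: B1–B2, B2–B3
Every bag has size at most 4, so the width is 4 − 1 = 3 and tw(G) ≤ 3. For the lower bound, the 4 vertices {b, c, d, f} are pairwise adjacent, and any tree decomposition puts a clique entirely inside one bag — forcing width ≥ 3. Combining the bounds, tw(G) = 3.

3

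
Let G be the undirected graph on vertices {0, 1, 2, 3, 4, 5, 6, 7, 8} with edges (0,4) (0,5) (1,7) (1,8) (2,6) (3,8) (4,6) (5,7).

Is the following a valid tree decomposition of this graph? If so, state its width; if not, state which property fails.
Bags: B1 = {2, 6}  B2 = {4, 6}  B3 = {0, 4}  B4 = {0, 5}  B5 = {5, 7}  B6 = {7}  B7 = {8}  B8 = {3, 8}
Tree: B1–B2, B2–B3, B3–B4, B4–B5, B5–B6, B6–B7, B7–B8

A tree decomposition must satisfy three properties: every vertex lies in some bag; for every edge, both endpoints lie together in some bag; and for every vertex, the bags containing it form a connected subtree. Here vertex 1 appears in no bag, so the decomposition is invalid.

No — vertex 1 appears in no bag.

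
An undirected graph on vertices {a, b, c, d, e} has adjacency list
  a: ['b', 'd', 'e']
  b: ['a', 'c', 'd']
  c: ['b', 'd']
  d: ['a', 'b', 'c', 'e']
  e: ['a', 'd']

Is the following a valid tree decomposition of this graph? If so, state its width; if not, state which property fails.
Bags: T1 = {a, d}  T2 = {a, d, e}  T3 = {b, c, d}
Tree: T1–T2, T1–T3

A tree decomposition must satisfy three properties: every vertex lies in some bag; for every edge, both endpoints lie together in some bag; and for every vertex, the bags containing it form a connected subtree. Here edge (b,a) lies in no bag, so the decomposition is invalid.

No — edge (b,a) lies in no bag.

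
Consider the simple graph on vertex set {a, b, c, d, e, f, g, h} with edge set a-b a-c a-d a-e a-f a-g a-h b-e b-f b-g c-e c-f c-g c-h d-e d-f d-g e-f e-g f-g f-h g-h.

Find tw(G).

A width-4 tree decomposition is:
Bags: B1 = {a, d, e, f, g}  B2 = {a, c, e, f, g}  B3 = {a, b, e, f, g}  B4 = {a, c, f, g, h}
Tree: B1–B2, B2–B3, B2–B4
The largest bag has 5 vertices, giving width 4; this decomposition certifies tw(G) ≤ 4. Conversely, {a, d, e, f, g} is a clique of size 5, and the vertices of any clique must share a bag in every tree decomposition; so some bag has ≥ 5 vertices and tw(G) ≥ 4. Hence tw(G) = 4 exactly.

4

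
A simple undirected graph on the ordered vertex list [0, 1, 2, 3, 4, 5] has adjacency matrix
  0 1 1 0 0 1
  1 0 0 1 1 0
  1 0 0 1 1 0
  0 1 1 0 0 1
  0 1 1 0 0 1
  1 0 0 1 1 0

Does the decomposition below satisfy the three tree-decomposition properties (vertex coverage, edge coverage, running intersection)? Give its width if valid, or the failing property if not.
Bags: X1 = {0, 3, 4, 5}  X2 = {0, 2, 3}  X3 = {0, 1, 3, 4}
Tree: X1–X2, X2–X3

No — edge (4,2) lies in no bag.

A tree decomposition must satisfy three properties: every vertex lies in some bag; for every edge, both endpoints lie together in some bag; and for every vertex, the bags containing it form a connected subtree. Here edge (4,2) lies in no bag, so the decomposition is invalid.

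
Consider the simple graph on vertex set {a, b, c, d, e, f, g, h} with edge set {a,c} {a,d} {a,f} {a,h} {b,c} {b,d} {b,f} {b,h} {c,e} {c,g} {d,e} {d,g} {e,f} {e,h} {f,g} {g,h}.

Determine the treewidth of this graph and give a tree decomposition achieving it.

Treewidth 4.
One such decomposition:
Bags: B1 = {a, b, e, f, g}  B2 = {a, b, c, e, g}  B3 = {a, b, e, g, h}  B4 = {a, b, d, e, g}
Tree: B1–B2, B2–B3, B3–B4

Each bag holds 5 vertices, so the decomposition has width 4, which upper-bounds the treewidth. For the lower bound: the 5 vertex sets {b,f}, {c,e}, {g,h}, {a}, {d} are disjoint, each induces a connected subgraph, and every pair is joined by at least one edge of G. Contracting each set to a single vertex therefore yields K_{5} as a minor, and since treewidth is minor-monotone, tw(G) ≥ tw(K_{5}) = 4. Hence tw(G) = 4 exactly.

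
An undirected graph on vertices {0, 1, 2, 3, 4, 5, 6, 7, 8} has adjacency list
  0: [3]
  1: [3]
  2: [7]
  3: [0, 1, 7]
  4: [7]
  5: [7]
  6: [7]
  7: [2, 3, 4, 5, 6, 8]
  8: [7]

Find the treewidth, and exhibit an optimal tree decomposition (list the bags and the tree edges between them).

Every bag has size at most 2, so the width is 2 − 1 = 1 and tw(G) ≤ 1. Any graph with an edge has treewidth ≥ 1, and G has the edge 8–7. Therefore the treewidth is 1.

Treewidth 1.
One such decomposition:
Bags: B1 = {7, 8}  B2 = {4, 7}  B3 = {3, 7}  B4 = {0, 3}  B5 = {5, 7}  B6 = {6, 7}  B7 = {2, 7}  B8 = {1, 3}
Tree: B1–B2, B1–B3, B3–B4, B1–B5, B3–B6, B5–B7, B4–B8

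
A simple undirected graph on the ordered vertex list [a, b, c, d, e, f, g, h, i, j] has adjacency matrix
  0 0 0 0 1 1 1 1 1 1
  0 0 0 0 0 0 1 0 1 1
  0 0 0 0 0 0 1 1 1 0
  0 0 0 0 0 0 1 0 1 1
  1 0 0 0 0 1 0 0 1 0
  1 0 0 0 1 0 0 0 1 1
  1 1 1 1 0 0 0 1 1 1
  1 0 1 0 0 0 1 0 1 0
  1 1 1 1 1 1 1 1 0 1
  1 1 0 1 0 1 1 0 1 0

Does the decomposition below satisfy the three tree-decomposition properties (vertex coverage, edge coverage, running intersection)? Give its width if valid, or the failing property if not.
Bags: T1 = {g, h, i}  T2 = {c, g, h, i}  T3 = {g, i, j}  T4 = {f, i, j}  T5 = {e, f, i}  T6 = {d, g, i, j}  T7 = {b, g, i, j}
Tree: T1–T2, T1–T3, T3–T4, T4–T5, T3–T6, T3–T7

No — vertex a appears in no bag.

A tree decomposition must satisfy three properties: every vertex lies in some bag; for every edge, both endpoints lie together in some bag; and for every vertex, the bags containing it form a connected subtree. Here vertex a appears in no bag, so the decomposition is invalid.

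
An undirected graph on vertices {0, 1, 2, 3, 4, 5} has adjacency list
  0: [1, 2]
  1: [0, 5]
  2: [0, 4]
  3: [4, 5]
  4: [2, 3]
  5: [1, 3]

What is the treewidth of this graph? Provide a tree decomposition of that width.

Treewidth 2.
One optimal decomposition is:
Bags: B1 = {0, 1, 2}  B2 = {1, 2, 5}  B3 = {2, 3, 5}  B4 = {2, 3, 4}
Tree: B1–B2, B2–B3, B3–B4

Each bag holds 3 vertices, so the decomposition has width 2, which upper-bounds the treewidth. Since 2–0–1–5–3–4–2 is a cycle in G, G is not acyclic. Forests are exactly the graphs of treewidth ≤ 1, so tw(G) ≥ 2. Therefore the treewidth is 2.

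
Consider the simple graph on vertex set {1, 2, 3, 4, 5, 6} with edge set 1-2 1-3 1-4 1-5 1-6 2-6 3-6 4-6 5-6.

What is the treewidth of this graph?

2

A width-2 tree decomposition is:
Bags: B1 = {1, 5, 6}  B2 = {1, 3, 6}  B3 = {1, 2, 6}  B4 = {1, 4, 6}
Tree: B1–B2, B2–B3, B3–B4
The largest bag has 3 vertices, giving width 2; this decomposition certifies tw(G) ≤ 2. On the other hand G contains the 3-clique {1, 2, 6}. A clique must lie in a single bag of any decomposition, so no decomposition can have width below 2. Hence tw(G) = 2 exactly.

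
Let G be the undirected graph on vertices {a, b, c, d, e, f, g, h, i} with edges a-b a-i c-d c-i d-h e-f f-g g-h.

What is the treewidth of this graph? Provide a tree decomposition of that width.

Each bag holds 2 vertices, so the decomposition has width 1, which upper-bounds the treewidth. Any graph with an edge has treewidth ≥ 1, and G has the edge b–a. Therefore the treewidth is 1.

Treewidth 1.
Bags: B1 = {a, b}  B2 = {a, i}  B3 = {c, i}  B4 = {c, d}  B5 = {d, h}  B6 = {g, h}  B7 = {f, g}  B8 = {e, f}
Tree: B1–B2, B2–B3, B3–B4, B4–B5, B5–B6, B6–B7, B7–B8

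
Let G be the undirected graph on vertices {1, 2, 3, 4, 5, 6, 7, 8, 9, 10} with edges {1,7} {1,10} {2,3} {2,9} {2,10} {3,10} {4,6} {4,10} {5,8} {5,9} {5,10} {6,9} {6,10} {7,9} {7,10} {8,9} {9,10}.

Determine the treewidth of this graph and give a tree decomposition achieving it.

Treewidth 2.
Bags: B1 = {5, 9, 10}  B2 = {7, 9, 10}  B3 = {2, 9, 10}  B4 = {2, 3, 10}  B5 = {5, 8, 9}  B6 = {1, 7, 10}  B7 = {6, 9, 10}  B8 = {4, 6, 10}
Tree: B1–B2, B2–B3, B3–B4, B1–B5, B2–B6, B2–B7, B7–B8

The largest bag has 3 vertices, giving width 2; this decomposition certifies tw(G) ≤ 2. Conversely, {5, 8, 9} is a clique of size 3, and the vertices of any clique must share a bag in every tree decomposition; so some bag has ≥ 3 vertices and tw(G) ≥ 2. Combining the bounds, tw(G) = 2.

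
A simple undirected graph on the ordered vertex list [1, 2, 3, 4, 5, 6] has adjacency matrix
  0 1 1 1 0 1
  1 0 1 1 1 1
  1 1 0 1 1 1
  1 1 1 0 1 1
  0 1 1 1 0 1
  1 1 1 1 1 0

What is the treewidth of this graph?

A width-4 tree decomposition is:
Bags: B1 = {2, 3, 4, 5, 6}  B2 = {1, 2, 3, 4, 6}
Tree: B1–B2
The largest bag has 5 vertices, giving width 4; this decomposition certifies tw(G) ≤ 4. For the lower bound, the 5 vertices {1, 2, 3, 4, 6} are pairwise adjacent, and any tree decomposition puts a clique entirely inside one bag — forcing width ≥ 4. Therefore the treewidth is 4.

4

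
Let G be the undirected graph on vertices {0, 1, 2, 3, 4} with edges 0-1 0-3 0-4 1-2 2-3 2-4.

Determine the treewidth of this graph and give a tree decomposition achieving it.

Each bag holds 3 vertices, so the decomposition has width 2, which upper-bounds the treewidth. Since 0–4–2–1–0 is a cycle in G, G is not acyclic. Forests are exactly the graphs of treewidth ≤ 1, so tw(G) ≥ 2. Combining the bounds, tw(G) = 2.

Treewidth 2.
One optimal decomposition is:
Bags: B1 = {0, 2, 4}  B2 = {0, 1, 2}  B3 = {0, 2, 3}
Tree: B1–B2, B2–B3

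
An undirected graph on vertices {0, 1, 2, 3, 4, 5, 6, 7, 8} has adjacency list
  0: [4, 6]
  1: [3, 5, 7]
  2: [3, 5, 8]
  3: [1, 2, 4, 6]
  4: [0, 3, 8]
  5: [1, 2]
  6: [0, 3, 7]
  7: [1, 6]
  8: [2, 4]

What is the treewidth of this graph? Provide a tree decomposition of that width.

Each bag holds 4 vertices, so the decomposition has width 3, which upper-bounds the treewidth. For the lower bound: the 4 vertex sets {0,6,7}, {4}, {3}, {1,2,5,8} are disjoint, each induces a connected subgraph, and every pair is joined by at least one edge of G. Contracting each set to a single vertex therefore yields K_{4} as a minor, and since treewidth is minor-monotone, tw(G) ≥ tw(K_{4}) = 3. The upper and lower bounds meet at 3, so that is the treewidth.

Treewidth 3.
One such decomposition:
Bags: B1 = {0, 4, 6, 7}  B2 = {3, 4, 6, 7}  B3 = {1, 3, 4, 7}  B4 = {1, 3, 4, 8}  B5 = {1, 2, 3, 8}  B6 = {1, 2, 5, 8}
Tree: B1–B2, B2–B3, B3–B4, B4–B5, B5–B6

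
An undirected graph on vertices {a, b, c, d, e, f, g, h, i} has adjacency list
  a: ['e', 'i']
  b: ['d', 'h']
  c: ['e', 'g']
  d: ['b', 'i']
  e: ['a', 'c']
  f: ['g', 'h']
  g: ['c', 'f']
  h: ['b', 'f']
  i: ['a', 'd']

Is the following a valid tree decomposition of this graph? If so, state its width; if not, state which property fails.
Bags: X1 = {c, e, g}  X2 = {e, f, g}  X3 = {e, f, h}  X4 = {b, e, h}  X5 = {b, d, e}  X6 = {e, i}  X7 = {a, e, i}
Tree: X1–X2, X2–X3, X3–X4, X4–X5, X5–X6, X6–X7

A tree decomposition must satisfy three properties: every vertex lies in some bag; for every edge, both endpoints lie together in some bag; and for every vertex, the bags containing it form a connected subtree. Here edge (d,i) lies in no bag, so the decomposition is invalid.

No — edge (d,i) lies in no bag.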